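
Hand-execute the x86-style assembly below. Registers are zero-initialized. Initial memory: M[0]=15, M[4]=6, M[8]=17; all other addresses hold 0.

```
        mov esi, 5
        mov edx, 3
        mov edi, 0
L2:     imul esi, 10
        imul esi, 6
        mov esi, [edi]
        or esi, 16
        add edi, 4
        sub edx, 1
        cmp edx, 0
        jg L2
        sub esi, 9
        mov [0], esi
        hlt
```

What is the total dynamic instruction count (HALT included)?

30

mov esi, 5 → esi=5
mov edx, 3 → edx=3
mov edi, 0 → edi=0
imul esi, 10 → esi=5*10=50
imul esi, 6 → esi=50*6=300
mov esi, [edi] → esi=M[0]=15
or esi, 16 → esi=15|16=31
add edi, 4 → edi=0+4=4
sub edx, 1 → edx=3-1=2
cmp edx, 0  (cmp 2,0)
jg L2: taken
imul esi, 10 → esi=31*10=310
imul esi, 6 → esi=310*6=1860
mov esi, [edi] → esi=M[4]=6
or esi, 16 → esi=6|16=22
add edi, 4 → edi=4+4=8
sub edx, 1 → edx=2-1=1
cmp edx, 0  (cmp 1,0)
jg L2: taken
imul esi, 10 → esi=22*10=220
imul esi, 6 → esi=220*6=1320
mov esi, [edi] → esi=M[8]=17
or esi, 16 → esi=17|16=17
add edi, 4 → edi=8+4=12
sub edx, 1 → edx=1-1=0
cmp edx, 0  (cmp 0,0)
jg L2: not taken
sub esi, 9 → esi=17-9=8
mov [0], esi → M[0]=8
halt.
Total executed instructions: 30.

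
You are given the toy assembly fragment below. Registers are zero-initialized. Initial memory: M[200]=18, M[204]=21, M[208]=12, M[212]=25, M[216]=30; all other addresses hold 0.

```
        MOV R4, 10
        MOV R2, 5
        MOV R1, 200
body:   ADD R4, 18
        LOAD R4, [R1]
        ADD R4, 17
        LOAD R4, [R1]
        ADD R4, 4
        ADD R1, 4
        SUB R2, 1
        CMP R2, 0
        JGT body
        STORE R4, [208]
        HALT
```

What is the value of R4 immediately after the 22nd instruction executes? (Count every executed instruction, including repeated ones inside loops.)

R4=10
R2=5
R1=200
R4=10+18=28
R4=M[200]=18
R4=18+17=35
R4=M[200]=18
R4=18+4=22
R1=200+4=204
R2=5-1=4
CMP R2, 0  (cmp 4,0)
JGT body: taken
R4=22+18=40
R4=M[204]=21
R4=21+17=38
R4=M[204]=21
R4=21+4=25
R1=204+4=208
R2=4-1=3
CMP R2, 0  (cmp 3,0)
JGT body: taken
R4=25+18=43
After step 22: R4 = 43.

43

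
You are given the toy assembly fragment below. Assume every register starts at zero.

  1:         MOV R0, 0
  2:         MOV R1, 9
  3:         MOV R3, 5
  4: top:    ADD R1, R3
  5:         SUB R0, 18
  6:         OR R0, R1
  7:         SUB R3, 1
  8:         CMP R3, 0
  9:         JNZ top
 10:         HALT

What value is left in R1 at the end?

24

after MOV R0, 0: R0=0
after MOV R1, 9: R1=9
after MOV R3, 5: R3=5
after ADD R1, R3: R1=9+5=14
after SUB R0, 18: R0=0-18=-18
after OR R0, R1: R0=(-18)|14=-18
after SUB R3, 1: R3=5-1=4
CMP R3, 0  (cmp 4,0)
JNZ top: taken
after ADD R1, R3: R1=14+4=18
after SUB R0, 18: R0=(-18)-18=-36
after OR R0, R1: R0=(-36)|18=-34
after SUB R3, 1: R3=4-1=3
CMP R3, 0  (cmp 3,0)
JNZ top: taken
after ADD R1, R3: R1=18+3=21
after SUB R0, 18: R0=(-34)-18=-52
after OR R0, R1: R0=(-52)|21=-35
after SUB R3, 1: R3=3-1=2
CMP R3, 0  (cmp 2,0)
JNZ top: taken
after ADD R1, R3: R1=21+2=23
after SUB R0, 18: R0=(-35)-18=-53
after OR R0, R1: R0=(-53)|23=-33
after SUB R3, 1: R3=2-1=1
CMP R3, 0  (cmp 1,0)
JNZ top: taken
after ADD R1, R3: R1=23+1=24
after SUB R0, 18: R0=(-33)-18=-51
after OR R0, R1: R0=(-51)|24=-35
after SUB R3, 1: R3=1-1=0
CMP R3, 0  (cmp 0,0)
JNZ top: not taken
halt.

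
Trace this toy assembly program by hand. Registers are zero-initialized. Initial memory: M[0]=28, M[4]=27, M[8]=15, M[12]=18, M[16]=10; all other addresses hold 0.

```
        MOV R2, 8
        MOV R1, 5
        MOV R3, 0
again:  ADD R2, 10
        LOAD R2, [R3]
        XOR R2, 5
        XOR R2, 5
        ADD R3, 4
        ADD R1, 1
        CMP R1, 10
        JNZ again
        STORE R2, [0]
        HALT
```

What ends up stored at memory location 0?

10

MOV R2, 8 → R2=8
MOV R1, 5 → R1=5
MOV R3, 0 → R3=0
ADD R2, 10 → R2=8+10=18
LOAD R2, [R3] → R2=M[0]=28
XOR R2, 5 → R2=28^5=25
XOR R2, 5 → R2=25^5=28
ADD R3, 4 → R3=0+4=4
ADD R1, 1 → R1=5+1=6
CMP R1, 10  (cmp 6,10)
JNZ again: taken
ADD R2, 10 → R2=28+10=38
LOAD R2, [R3] → R2=M[4]=27
XOR R2, 5 → R2=27^5=30
XOR R2, 5 → R2=30^5=27
ADD R3, 4 → R3=4+4=8
ADD R1, 1 → R1=6+1=7
CMP R1, 10  (cmp 7,10)
JNZ again: taken
ADD R2, 10 → R2=27+10=37
LOAD R2, [R3] → R2=M[8]=15
XOR R2, 5 → R2=15^5=10
XOR R2, 5 → R2=10^5=15
ADD R3, 4 → R3=8+4=12
ADD R1, 1 → R1=7+1=8
CMP R1, 10  (cmp 8,10)
JNZ again: taken
ADD R2, 10 → R2=15+10=25
LOAD R2, [R3] → R2=M[12]=18
XOR R2, 5 → R2=18^5=23
XOR R2, 5 → R2=23^5=18
ADD R3, 4 → R3=12+4=16
ADD R1, 1 → R1=8+1=9
CMP R1, 10  (cmp 9,10)
JNZ again: taken
ADD R2, 10 → R2=18+10=28
LOAD R2, [R3] → R2=M[16]=10
XOR R2, 5 → R2=10^5=15
XOR R2, 5 → R2=15^5=10
ADD R3, 4 → R3=16+4=20
ADD R1, 1 → R1=9+1=10
CMP R1, 10  (cmp 10,10)
JNZ again: not taken
STORE R2, [0] → M[0]=10
halt.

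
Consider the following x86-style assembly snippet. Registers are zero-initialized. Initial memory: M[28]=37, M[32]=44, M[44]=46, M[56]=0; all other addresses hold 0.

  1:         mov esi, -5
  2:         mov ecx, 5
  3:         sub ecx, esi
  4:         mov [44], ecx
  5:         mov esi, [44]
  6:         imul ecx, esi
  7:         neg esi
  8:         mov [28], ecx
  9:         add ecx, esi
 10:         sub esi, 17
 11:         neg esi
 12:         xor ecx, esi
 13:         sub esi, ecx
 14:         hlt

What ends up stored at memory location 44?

10

esi=-5
ecx=5
ecx=5-(-5)=10
mov [44], ecx → M[44]=10
esi=M[44]=10
ecx=10*10=100
esi=-(10)=-10
mov [28], ecx → M[28]=100
ecx=100+(-10)=90
esi=(-10)-17=-27
esi=-(-27)=27
ecx=90^27=65
esi=27-65=-38
halt.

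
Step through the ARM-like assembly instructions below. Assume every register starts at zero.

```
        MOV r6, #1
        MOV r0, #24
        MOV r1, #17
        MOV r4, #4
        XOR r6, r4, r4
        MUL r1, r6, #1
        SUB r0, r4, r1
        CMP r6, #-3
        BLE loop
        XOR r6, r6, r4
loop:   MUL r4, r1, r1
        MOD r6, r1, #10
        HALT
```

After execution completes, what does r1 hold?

after MOV r6, #1: r6=1
after MOV r0, #24: r0=24
after MOV r1, #17: r1=17
after MOV r4, #4: r4=4
after XOR r6, r4, r4: r6=4^4=0
after MUL r1, r6, #1: r1=0*1=0
after SUB r0, r4, r1: r0=4-0=4
CMP r6, #-3  (cmp 0,-3)
BLE loop: not taken
after XOR r6, r6, r4: r6=0^4=4
after MUL r4, r1, r1: r4=0*0=0
after MOD r6, r1, #10: r6=0%10=0
halt.

0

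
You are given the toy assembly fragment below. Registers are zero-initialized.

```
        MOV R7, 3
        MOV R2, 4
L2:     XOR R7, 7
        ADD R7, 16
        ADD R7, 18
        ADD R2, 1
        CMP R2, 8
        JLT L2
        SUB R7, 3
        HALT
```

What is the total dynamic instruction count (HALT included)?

MOV R7, 3 → R7=3
MOV R2, 4 → R2=4
XOR R7, 7 → R7=3^7=4
ADD R7, 16 → R7=4+16=20
ADD R7, 18 → R7=20+18=38
ADD R2, 1 → R2=4+1=5
CMP R2, 8  (cmp 5,8)
JLT L2: taken
XOR R7, 7 → R7=38^7=33
ADD R7, 16 → R7=33+16=49
ADD R7, 18 → R7=49+18=67
ADD R2, 1 → R2=5+1=6
CMP R2, 8  (cmp 6,8)
JLT L2: taken
XOR R7, 7 → R7=67^7=68
ADD R7, 16 → R7=68+16=84
ADD R7, 18 → R7=84+18=102
ADD R2, 1 → R2=6+1=7
CMP R2, 8  (cmp 7,8)
JLT L2: taken
XOR R7, 7 → R7=102^7=97
ADD R7, 16 → R7=97+16=113
ADD R7, 18 → R7=113+18=131
ADD R2, 1 → R2=7+1=8
CMP R2, 8  (cmp 8,8)
JLT L2: not taken
SUB R7, 3 → R7=131-3=128
halt.
Total executed instructions: 28.

28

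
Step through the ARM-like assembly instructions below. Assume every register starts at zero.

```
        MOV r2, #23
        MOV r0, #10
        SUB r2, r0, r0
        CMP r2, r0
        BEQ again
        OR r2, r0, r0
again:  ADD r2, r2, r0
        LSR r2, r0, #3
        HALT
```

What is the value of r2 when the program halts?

1

after MOV r2, #23: r2=23
after MOV r0, #10: r0=10
after SUB r2, r0, r0: r2=10-10=0
CMP r2, r0  (cmp 0,10)
BEQ again: not taken
after OR r2, r0, r0: r2=10|10=10
after ADD r2, r2, r0: r2=10+10=20
after LSR r2, r0, #3: r2=10>>3=1
halt.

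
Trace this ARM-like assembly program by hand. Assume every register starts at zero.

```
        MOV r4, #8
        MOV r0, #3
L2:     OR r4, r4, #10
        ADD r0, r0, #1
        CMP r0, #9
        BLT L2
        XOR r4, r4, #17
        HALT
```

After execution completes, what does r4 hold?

r4=8
r0=3
r4=8|10=10
r0=3+1=4
CMP r0, #9  (cmp 4,9)
BLT L2: taken
r4=10|10=10
r0=4+1=5
CMP r0, #9  (cmp 5,9)
BLT L2: taken
r4=10|10=10
r0=5+1=6
CMP r0, #9  (cmp 6,9)
BLT L2: taken
r4=10|10=10
r0=6+1=7
CMP r0, #9  (cmp 7,9)
BLT L2: taken
r4=10|10=10
r0=7+1=8
CMP r0, #9  (cmp 8,9)
BLT L2: taken
r4=10|10=10
r0=8+1=9
CMP r0, #9  (cmp 9,9)
BLT L2: not taken
r4=10^17=27
halt.

27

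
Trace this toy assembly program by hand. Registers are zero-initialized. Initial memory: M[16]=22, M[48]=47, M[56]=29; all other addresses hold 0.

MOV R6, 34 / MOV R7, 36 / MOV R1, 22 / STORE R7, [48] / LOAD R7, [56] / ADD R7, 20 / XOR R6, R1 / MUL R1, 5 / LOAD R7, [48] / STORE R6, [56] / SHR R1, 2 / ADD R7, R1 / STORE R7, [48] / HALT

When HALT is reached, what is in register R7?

63

after MOV R6, 34: R6=34
after MOV R7, 36: R7=36
after MOV R1, 22: R1=22
STORE R7, [48] → M[48]=36
after LOAD R7, [56]: R7=M[56]=29
after ADD R7, 20: R7=29+20=49
after XOR R6, R1: R6=34^22=52
after MUL R1, 5: R1=22*5=110
after LOAD R7, [48]: R7=M[48]=36
STORE R6, [56] → M[56]=52
after SHR R1, 2: R1=110>>2=27
after ADD R7, R1: R7=36+27=63
STORE R7, [48] → M[48]=63
halt.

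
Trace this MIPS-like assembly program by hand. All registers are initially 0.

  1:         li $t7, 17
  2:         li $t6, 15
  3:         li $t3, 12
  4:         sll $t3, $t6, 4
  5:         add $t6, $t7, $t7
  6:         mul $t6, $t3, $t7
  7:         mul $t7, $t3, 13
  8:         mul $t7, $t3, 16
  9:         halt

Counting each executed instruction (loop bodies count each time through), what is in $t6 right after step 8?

4080

$t7=17
$t6=15
$t3=12
$t3=15<<4=240
$t6=17+17=34
$t6=240*17=4080
$t7=240*13=3120
$t7=240*16=3840
After step 8: $t6 = 4080.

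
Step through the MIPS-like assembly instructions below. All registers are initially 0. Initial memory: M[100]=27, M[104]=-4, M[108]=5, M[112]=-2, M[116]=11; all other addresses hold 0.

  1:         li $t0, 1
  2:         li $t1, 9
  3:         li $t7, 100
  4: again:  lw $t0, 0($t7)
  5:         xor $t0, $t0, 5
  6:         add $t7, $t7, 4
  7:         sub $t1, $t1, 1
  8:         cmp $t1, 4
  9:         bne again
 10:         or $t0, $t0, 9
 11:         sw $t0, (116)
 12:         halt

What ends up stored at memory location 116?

li $t0, 1 → $t0=1
li $t1, 9 → $t1=9
li $t7, 100 → $t7=100
lw $t0, 0($t7) → $t0=M[100]=27
xor $t0, $t0, 5 → $t0=27^5=30
add $t7, $t7, 4 → $t7=100+4=104
sub $t1, $t1, 1 → $t1=9-1=8
cmp $t1, 4  (cmp 8,4)
bne again: taken
lw $t0, 0($t7) → $t0=M[104]=-4
xor $t0, $t0, 5 → $t0=(-4)^5=-7
add $t7, $t7, 4 → $t7=104+4=108
sub $t1, $t1, 1 → $t1=8-1=7
cmp $t1, 4  (cmp 7,4)
bne again: taken
lw $t0, 0($t7) → $t0=M[108]=5
xor $t0, $t0, 5 → $t0=5^5=0
add $t7, $t7, 4 → $t7=108+4=112
sub $t1, $t1, 1 → $t1=7-1=6
cmp $t1, 4  (cmp 6,4)
bne again: taken
lw $t0, 0($t7) → $t0=M[112]=-2
xor $t0, $t0, 5 → $t0=(-2)^5=-5
add $t7, $t7, 4 → $t7=112+4=116
sub $t1, $t1, 1 → $t1=6-1=5
cmp $t1, 4  (cmp 5,4)
bne again: taken
lw $t0, 0($t7) → $t0=M[116]=11
xor $t0, $t0, 5 → $t0=11^5=14
add $t7, $t7, 4 → $t7=116+4=120
sub $t1, $t1, 1 → $t1=5-1=4
cmp $t1, 4  (cmp 4,4)
bne again: not taken
or $t0, $t0, 9 → $t0=14|9=15
sw $t0, (116) → M[116]=15
halt.

15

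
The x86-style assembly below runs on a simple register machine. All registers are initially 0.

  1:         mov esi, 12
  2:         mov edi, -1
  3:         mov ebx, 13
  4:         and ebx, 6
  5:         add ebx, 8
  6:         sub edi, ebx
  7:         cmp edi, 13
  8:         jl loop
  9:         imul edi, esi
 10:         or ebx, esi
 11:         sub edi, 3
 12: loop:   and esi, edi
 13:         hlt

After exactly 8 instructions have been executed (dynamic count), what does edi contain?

-13

esi=12
edi=-1
ebx=13
ebx=13&6=4
ebx=4+8=12
edi=(-1)-12=-13
cmp edi, 13  (cmp -13,13)
jl loop: taken
After step 8: edi = -13.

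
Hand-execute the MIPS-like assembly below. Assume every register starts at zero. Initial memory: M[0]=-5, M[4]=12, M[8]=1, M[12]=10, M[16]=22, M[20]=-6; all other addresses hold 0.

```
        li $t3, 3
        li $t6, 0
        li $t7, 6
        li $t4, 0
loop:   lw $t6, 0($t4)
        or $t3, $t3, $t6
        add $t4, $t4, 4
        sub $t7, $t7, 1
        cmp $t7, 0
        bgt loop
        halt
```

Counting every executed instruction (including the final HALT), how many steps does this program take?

41

after li $t3, 3: $t3=3
after li $t6, 0: $t6=0
after li $t7, 6: $t7=6
after li $t4, 0: $t4=0
after lw $t6, 0($t4): $t6=M[0]=-5
after or $t3, $t3, $t6: $t3=3|(-5)=-5
after add $t4, $t4, 4: $t4=0+4=4
after sub $t7, $t7, 1: $t7=6-1=5
cmp $t7, 0  (cmp 5,0)
bgt loop: taken
after lw $t6, 0($t4): $t6=M[4]=12
after or $t3, $t3, $t6: $t3=(-5)|12=-1
after add $t4, $t4, 4: $t4=4+4=8
after sub $t7, $t7, 1: $t7=5-1=4
cmp $t7, 0  (cmp 4,0)
bgt loop: taken
after lw $t6, 0($t4): $t6=M[8]=1
after or $t3, $t3, $t6: $t3=(-1)|1=-1
after add $t4, $t4, 4: $t4=8+4=12
after sub $t7, $t7, 1: $t7=4-1=3
cmp $t7, 0  (cmp 3,0)
bgt loop: taken
after lw $t6, 0($t4): $t6=M[12]=10
after or $t3, $t3, $t6: $t3=(-1)|10=-1
after add $t4, $t4, 4: $t4=12+4=16
after sub $t7, $t7, 1: $t7=3-1=2
cmp $t7, 0  (cmp 2,0)
bgt loop: taken
after lw $t6, 0($t4): $t6=M[16]=22
after or $t3, $t3, $t6: $t3=(-1)|22=-1
after add $t4, $t4, 4: $t4=16+4=20
after sub $t7, $t7, 1: $t7=2-1=1
cmp $t7, 0  (cmp 1,0)
bgt loop: taken
after lw $t6, 0($t4): $t6=M[20]=-6
after or $t3, $t3, $t6: $t3=(-1)|(-6)=-1
after add $t4, $t4, 4: $t4=20+4=24
after sub $t7, $t7, 1: $t7=1-1=0
cmp $t7, 0  (cmp 0,0)
bgt loop: not taken
halt.
Total executed instructions: 41.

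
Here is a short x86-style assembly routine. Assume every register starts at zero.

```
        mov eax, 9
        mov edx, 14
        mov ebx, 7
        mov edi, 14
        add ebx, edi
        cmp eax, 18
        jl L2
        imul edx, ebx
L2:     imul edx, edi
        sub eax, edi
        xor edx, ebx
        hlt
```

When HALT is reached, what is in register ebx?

eax=9
edx=14
ebx=7
edi=14
ebx=7+14=21
cmp eax, 18  (cmp 9,18)
jl L2: taken
edx=14*14=196
eax=9-14=-5
edx=196^21=209
halt.

21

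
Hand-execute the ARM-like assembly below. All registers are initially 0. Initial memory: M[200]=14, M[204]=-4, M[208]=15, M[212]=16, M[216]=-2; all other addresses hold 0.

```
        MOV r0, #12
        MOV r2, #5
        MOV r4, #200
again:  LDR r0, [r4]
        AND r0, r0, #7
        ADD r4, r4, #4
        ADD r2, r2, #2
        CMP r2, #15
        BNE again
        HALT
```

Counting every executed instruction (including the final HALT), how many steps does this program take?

after MOV r0, #12: r0=12
after MOV r2, #5: r2=5
after MOV r4, #200: r4=200
after LDR r0, [r4]: r0=M[200]=14
after AND r0, r0, #7: r0=14&7=6
after ADD r4, r4, #4: r4=200+4=204
after ADD r2, r2, #2: r2=5+2=7
CMP r2, #15  (cmp 7,15)
BNE again: taken
after LDR r0, [r4]: r0=M[204]=-4
after AND r0, r0, #7: r0=(-4)&7=4
after ADD r4, r4, #4: r4=204+4=208
after ADD r2, r2, #2: r2=7+2=9
CMP r2, #15  (cmp 9,15)
BNE again: taken
after LDR r0, [r4]: r0=M[208]=15
after AND r0, r0, #7: r0=15&7=7
after ADD r4, r4, #4: r4=208+4=212
after ADD r2, r2, #2: r2=9+2=11
CMP r2, #15  (cmp 11,15)
BNE again: taken
after LDR r0, [r4]: r0=M[212]=16
after AND r0, r0, #7: r0=16&7=0
after ADD r4, r4, #4: r4=212+4=216
after ADD r2, r2, #2: r2=11+2=13
CMP r2, #15  (cmp 13,15)
BNE again: taken
after LDR r0, [r4]: r0=M[216]=-2
after AND r0, r0, #7: r0=(-2)&7=6
after ADD r4, r4, #4: r4=216+4=220
after ADD r2, r2, #2: r2=13+2=15
CMP r2, #15  (cmp 15,15)
BNE again: not taken
halt.
Total executed instructions: 34.

34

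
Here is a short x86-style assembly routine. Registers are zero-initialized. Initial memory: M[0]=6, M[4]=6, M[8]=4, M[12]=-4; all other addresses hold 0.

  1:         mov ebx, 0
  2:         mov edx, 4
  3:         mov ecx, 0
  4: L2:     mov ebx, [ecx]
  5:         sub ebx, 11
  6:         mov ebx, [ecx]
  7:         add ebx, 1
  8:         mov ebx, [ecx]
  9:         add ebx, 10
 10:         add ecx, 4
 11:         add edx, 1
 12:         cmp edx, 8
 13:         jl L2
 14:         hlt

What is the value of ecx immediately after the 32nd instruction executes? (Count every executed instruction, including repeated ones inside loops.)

12

mov ebx, 0 → ebx=0
mov edx, 4 → edx=4
mov ecx, 0 → ecx=0
mov ebx, [ecx] → ebx=M[0]=6
sub ebx, 11 → ebx=6-11=-5
mov ebx, [ecx] → ebx=M[0]=6
add ebx, 1 → ebx=6+1=7
mov ebx, [ecx] → ebx=M[0]=6
add ebx, 10 → ebx=6+10=16
add ecx, 4 → ecx=0+4=4
add edx, 1 → edx=4+1=5
cmp edx, 8  (cmp 5,8)
jl L2: taken
mov ebx, [ecx] → ebx=M[4]=6
sub ebx, 11 → ebx=6-11=-5
mov ebx, [ecx] → ebx=M[4]=6
add ebx, 1 → ebx=6+1=7
mov ebx, [ecx] → ebx=M[4]=6
add ebx, 10 → ebx=6+10=16
add ecx, 4 → ecx=4+4=8
add edx, 1 → edx=5+1=6
cmp edx, 8  (cmp 6,8)
jl L2: taken
mov ebx, [ecx] → ebx=M[8]=4
sub ebx, 11 → ebx=4-11=-7
mov ebx, [ecx] → ebx=M[8]=4
add ebx, 1 → ebx=4+1=5
mov ebx, [ecx] → ebx=M[8]=4
add ebx, 10 → ebx=4+10=14
add ecx, 4 → ecx=8+4=12
add edx, 1 → edx=6+1=7
cmp edx, 8  (cmp 7,8)
After step 32: ecx = 12.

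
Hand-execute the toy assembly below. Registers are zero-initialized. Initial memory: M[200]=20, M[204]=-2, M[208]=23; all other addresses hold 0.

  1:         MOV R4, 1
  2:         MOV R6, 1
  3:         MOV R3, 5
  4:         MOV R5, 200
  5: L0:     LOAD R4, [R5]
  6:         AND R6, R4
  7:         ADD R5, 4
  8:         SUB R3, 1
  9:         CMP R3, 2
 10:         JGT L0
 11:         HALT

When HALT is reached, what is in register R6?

0

after MOV R4, 1: R4=1
after MOV R6, 1: R6=1
after MOV R3, 5: R3=5
after MOV R5, 200: R5=200
after LOAD R4, [R5]: R4=M[200]=20
after AND R6, R4: R6=1&20=0
after ADD R5, 4: R5=200+4=204
after SUB R3, 1: R3=5-1=4
CMP R3, 2  (cmp 4,2)
JGT L0: taken
after LOAD R4, [R5]: R4=M[204]=-2
after AND R6, R4: R6=0&(-2)=0
after ADD R5, 4: R5=204+4=208
after SUB R3, 1: R3=4-1=3
CMP R3, 2  (cmp 3,2)
JGT L0: taken
after LOAD R4, [R5]: R4=M[208]=23
after AND R6, R4: R6=0&23=0
after ADD R5, 4: R5=208+4=212
after SUB R3, 1: R3=3-1=2
CMP R3, 2  (cmp 2,2)
JGT L0: not taken
halt.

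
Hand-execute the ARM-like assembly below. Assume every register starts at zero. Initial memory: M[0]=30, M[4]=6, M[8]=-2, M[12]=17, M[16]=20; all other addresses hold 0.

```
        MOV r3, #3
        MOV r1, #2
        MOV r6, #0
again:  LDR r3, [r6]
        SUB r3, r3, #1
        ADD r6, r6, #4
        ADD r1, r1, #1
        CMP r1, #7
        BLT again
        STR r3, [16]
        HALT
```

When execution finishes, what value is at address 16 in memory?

after MOV r3, #3: r3=3
after MOV r1, #2: r1=2
after MOV r6, #0: r6=0
after LDR r3, [r6]: r3=M[0]=30
after SUB r3, r3, #1: r3=30-1=29
after ADD r6, r6, #4: r6=0+4=4
after ADD r1, r1, #1: r1=2+1=3
CMP r1, #7  (cmp 3,7)
BLT again: taken
after LDR r3, [r6]: r3=M[4]=6
after SUB r3, r3, #1: r3=6-1=5
after ADD r6, r6, #4: r6=4+4=8
after ADD r1, r1, #1: r1=3+1=4
CMP r1, #7  (cmp 4,7)
BLT again: taken
after LDR r3, [r6]: r3=M[8]=-2
after SUB r3, r3, #1: r3=(-2)-1=-3
after ADD r6, r6, #4: r6=8+4=12
after ADD r1, r1, #1: r1=4+1=5
CMP r1, #7  (cmp 5,7)
BLT again: taken
after LDR r3, [r6]: r3=M[12]=17
after SUB r3, r3, #1: r3=17-1=16
after ADD r6, r6, #4: r6=12+4=16
after ADD r1, r1, #1: r1=5+1=6
CMP r1, #7  (cmp 6,7)
BLT again: taken
after LDR r3, [r6]: r3=M[16]=20
after SUB r3, r3, #1: r3=20-1=19
after ADD r6, r6, #4: r6=16+4=20
after ADD r1, r1, #1: r1=6+1=7
CMP r1, #7  (cmp 7,7)
BLT again: not taken
STR r3, [16] → M[16]=19
halt.

19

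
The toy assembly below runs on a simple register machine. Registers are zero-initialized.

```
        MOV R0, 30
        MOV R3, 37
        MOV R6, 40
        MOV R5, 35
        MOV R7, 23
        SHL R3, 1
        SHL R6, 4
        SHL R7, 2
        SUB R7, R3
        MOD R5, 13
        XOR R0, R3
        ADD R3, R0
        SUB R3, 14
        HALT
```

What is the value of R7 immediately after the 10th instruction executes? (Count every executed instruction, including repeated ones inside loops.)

18

after MOV R0, 30: R0=30
after MOV R3, 37: R3=37
after MOV R6, 40: R6=40
after MOV R5, 35: R5=35
after MOV R7, 23: R7=23
after SHL R3, 1: R3=37<<1=74
after SHL R6, 4: R6=40<<4=640
after SHL R7, 2: R7=23<<2=92
after SUB R7, R3: R7=92-74=18
after MOD R5, 13: R5=35%13=9
After step 10: R7 = 18.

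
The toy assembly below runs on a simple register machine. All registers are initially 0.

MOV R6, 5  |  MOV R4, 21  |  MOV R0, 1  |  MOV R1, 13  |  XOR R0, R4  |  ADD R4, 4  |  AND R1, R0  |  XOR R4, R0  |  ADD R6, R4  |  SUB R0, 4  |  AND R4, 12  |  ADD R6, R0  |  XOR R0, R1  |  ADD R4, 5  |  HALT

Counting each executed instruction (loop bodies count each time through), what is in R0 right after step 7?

20

MOV R6, 5 → R6=5
MOV R4, 21 → R4=21
MOV R0, 1 → R0=1
MOV R1, 13 → R1=13
XOR R0, R4 → R0=1^21=20
ADD R4, 4 → R4=21+4=25
AND R1, R0 → R1=13&20=4
After step 7: R0 = 20.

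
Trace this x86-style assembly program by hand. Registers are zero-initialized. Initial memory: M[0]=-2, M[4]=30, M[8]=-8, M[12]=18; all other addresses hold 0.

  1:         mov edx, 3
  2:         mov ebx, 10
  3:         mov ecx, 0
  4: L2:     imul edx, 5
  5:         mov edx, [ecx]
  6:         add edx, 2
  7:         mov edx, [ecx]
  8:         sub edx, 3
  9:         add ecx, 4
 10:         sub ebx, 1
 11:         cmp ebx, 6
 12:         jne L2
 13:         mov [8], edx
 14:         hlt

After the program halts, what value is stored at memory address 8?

mov edx, 3 → edx=3
mov ebx, 10 → ebx=10
mov ecx, 0 → ecx=0
imul edx, 5 → edx=3*5=15
mov edx, [ecx] → edx=M[0]=-2
add edx, 2 → edx=(-2)+2=0
mov edx, [ecx] → edx=M[0]=-2
sub edx, 3 → edx=(-2)-3=-5
add ecx, 4 → ecx=0+4=4
sub ebx, 1 → ebx=10-1=9
cmp ebx, 6  (cmp 9,6)
jne L2: taken
imul edx, 5 → edx=(-5)*5=-25
mov edx, [ecx] → edx=M[4]=30
add edx, 2 → edx=30+2=32
mov edx, [ecx] → edx=M[4]=30
sub edx, 3 → edx=30-3=27
add ecx, 4 → ecx=4+4=8
sub ebx, 1 → ebx=9-1=8
cmp ebx, 6  (cmp 8,6)
jne L2: taken
imul edx, 5 → edx=27*5=135
mov edx, [ecx] → edx=M[8]=-8
add edx, 2 → edx=(-8)+2=-6
mov edx, [ecx] → edx=M[8]=-8
sub edx, 3 → edx=(-8)-3=-11
add ecx, 4 → ecx=8+4=12
sub ebx, 1 → ebx=8-1=7
cmp ebx, 6  (cmp 7,6)
jne L2: taken
imul edx, 5 → edx=(-11)*5=-55
mov edx, [ecx] → edx=M[12]=18
add edx, 2 → edx=18+2=20
mov edx, [ecx] → edx=M[12]=18
sub edx, 3 → edx=18-3=15
add ecx, 4 → ecx=12+4=16
sub ebx, 1 → ebx=7-1=6
cmp ebx, 6  (cmp 6,6)
jne L2: not taken
mov [8], edx → M[8]=15
halt.

15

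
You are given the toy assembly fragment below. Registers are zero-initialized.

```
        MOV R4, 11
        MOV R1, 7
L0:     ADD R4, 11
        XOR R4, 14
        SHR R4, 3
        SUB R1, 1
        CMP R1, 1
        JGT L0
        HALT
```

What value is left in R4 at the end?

MOV R4, 11 → R4=11
MOV R1, 7 → R1=7
ADD R4, 11 → R4=11+11=22
XOR R4, 14 → R4=22^14=24
SHR R4, 3 → R4=24>>3=3
SUB R1, 1 → R1=7-1=6
CMP R1, 1  (cmp 6,1)
JGT L0: taken
ADD R4, 11 → R4=3+11=14
XOR R4, 14 → R4=14^14=0
SHR R4, 3 → R4=0>>3=0
SUB R1, 1 → R1=6-1=5
CMP R1, 1  (cmp 5,1)
JGT L0: taken
ADD R4, 11 → R4=0+11=11
XOR R4, 14 → R4=11^14=5
SHR R4, 3 → R4=5>>3=0
SUB R1, 1 → R1=5-1=4
CMP R1, 1  (cmp 4,1)
JGT L0: taken
ADD R4, 11 → R4=0+11=11
XOR R4, 14 → R4=11^14=5
SHR R4, 3 → R4=5>>3=0
SUB R1, 1 → R1=4-1=3
CMP R1, 1  (cmp 3,1)
JGT L0: taken
ADD R4, 11 → R4=0+11=11
XOR R4, 14 → R4=11^14=5
SHR R4, 3 → R4=5>>3=0
SUB R1, 1 → R1=3-1=2
CMP R1, 1  (cmp 2,1)
JGT L0: taken
ADD R4, 11 → R4=0+11=11
XOR R4, 14 → R4=11^14=5
SHR R4, 3 → R4=5>>3=0
SUB R1, 1 → R1=2-1=1
CMP R1, 1  (cmp 1,1)
JGT L0: not taken
halt.

0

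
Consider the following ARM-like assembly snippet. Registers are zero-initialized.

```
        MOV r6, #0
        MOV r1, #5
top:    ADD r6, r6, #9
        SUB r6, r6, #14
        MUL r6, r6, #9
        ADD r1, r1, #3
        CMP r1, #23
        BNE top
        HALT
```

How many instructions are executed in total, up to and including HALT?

after MOV r6, #0: r6=0
after MOV r1, #5: r1=5
after ADD r6, r6, #9: r6=0+9=9
after SUB r6, r6, #14: r6=9-14=-5
after MUL r6, r6, #9: r6=(-5)*9=-45
after ADD r1, r1, #3: r1=5+3=8
CMP r1, #23  (cmp 8,23)
BNE top: taken
after ADD r6, r6, #9: r6=(-45)+9=-36
after SUB r6, r6, #14: r6=(-36)-14=-50
after MUL r6, r6, #9: r6=(-50)*9=-450
after ADD r1, r1, #3: r1=8+3=11
CMP r1, #23  (cmp 11,23)
BNE top: taken
after ADD r6, r6, #9: r6=(-450)+9=-441
after SUB r6, r6, #14: r6=(-441)-14=-455
after MUL r6, r6, #9: r6=(-455)*9=-4095
after ADD r1, r1, #3: r1=11+3=14
CMP r1, #23  (cmp 14,23)
BNE top: taken
after ADD r6, r6, #9: r6=(-4095)+9=-4086
after SUB r6, r6, #14: r6=(-4086)-14=-4100
after MUL r6, r6, #9: r6=(-4100)*9=-36900
after ADD r1, r1, #3: r1=14+3=17
CMP r1, #23  (cmp 17,23)
BNE top: taken
after ADD r6, r6, #9: r6=(-36900)+9=-36891
after SUB r6, r6, #14: r6=(-36891)-14=-36905
after MUL r6, r6, #9: r6=(-36905)*9=-332145
after ADD r1, r1, #3: r1=17+3=20
CMP r1, #23  (cmp 20,23)
BNE top: taken
after ADD r6, r6, #9: r6=(-332145)+9=-332136
after SUB r6, r6, #14: r6=(-332136)-14=-332150
after MUL r6, r6, #9: r6=(-332150)*9=-2989350
after ADD r1, r1, #3: r1=20+3=23
CMP r1, #23  (cmp 23,23)
BNE top: not taken
halt.
Total executed instructions: 39.

39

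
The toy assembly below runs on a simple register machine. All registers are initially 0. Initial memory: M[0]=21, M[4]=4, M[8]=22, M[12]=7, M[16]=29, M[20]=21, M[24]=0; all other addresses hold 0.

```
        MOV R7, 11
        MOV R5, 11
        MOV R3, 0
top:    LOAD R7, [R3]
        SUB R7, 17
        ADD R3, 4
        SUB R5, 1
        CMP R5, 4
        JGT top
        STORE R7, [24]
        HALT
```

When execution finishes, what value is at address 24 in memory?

after MOV R7, 11: R7=11
after MOV R5, 11: R5=11
after MOV R3, 0: R3=0
after LOAD R7, [R3]: R7=M[0]=21
after SUB R7, 17: R7=21-17=4
after ADD R3, 4: R3=0+4=4
after SUB R5, 1: R5=11-1=10
CMP R5, 4  (cmp 10,4)
JGT top: taken
after LOAD R7, [R3]: R7=M[4]=4
after SUB R7, 17: R7=4-17=-13
after ADD R3, 4: R3=4+4=8
after SUB R5, 1: R5=10-1=9
CMP R5, 4  (cmp 9,4)
JGT top: taken
after LOAD R7, [R3]: R7=M[8]=22
after SUB R7, 17: R7=22-17=5
after ADD R3, 4: R3=8+4=12
after SUB R5, 1: R5=9-1=8
CMP R5, 4  (cmp 8,4)
JGT top: taken
after LOAD R7, [R3]: R7=M[12]=7
after SUB R7, 17: R7=7-17=-10
after ADD R3, 4: R3=12+4=16
after SUB R5, 1: R5=8-1=7
CMP R5, 4  (cmp 7,4)
JGT top: taken
after LOAD R7, [R3]: R7=M[16]=29
after SUB R7, 17: R7=29-17=12
after ADD R3, 4: R3=16+4=20
after SUB R5, 1: R5=7-1=6
CMP R5, 4  (cmp 6,4)
JGT top: taken
after LOAD R7, [R3]: R7=M[20]=21
after SUB R7, 17: R7=21-17=4
after ADD R3, 4: R3=20+4=24
after SUB R5, 1: R5=6-1=5
CMP R5, 4  (cmp 5,4)
JGT top: taken
after LOAD R7, [R3]: R7=M[24]=0
after SUB R7, 17: R7=0-17=-17
after ADD R3, 4: R3=24+4=28
after SUB R5, 1: R5=5-1=4
CMP R5, 4  (cmp 4,4)
JGT top: not taken
STORE R7, [24] → M[24]=-17
halt.

-17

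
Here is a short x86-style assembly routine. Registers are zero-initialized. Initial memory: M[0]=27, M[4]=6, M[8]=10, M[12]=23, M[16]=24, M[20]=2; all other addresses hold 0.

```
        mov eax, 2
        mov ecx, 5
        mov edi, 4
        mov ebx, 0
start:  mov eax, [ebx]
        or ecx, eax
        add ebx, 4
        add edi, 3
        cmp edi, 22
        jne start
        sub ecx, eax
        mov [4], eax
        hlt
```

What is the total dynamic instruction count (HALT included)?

43

eax=2
ecx=5
edi=4
ebx=0
eax=M[0]=27
ecx=5|27=31
ebx=0+4=4
edi=4+3=7
cmp edi, 22  (cmp 7,22)
jne start: taken
eax=M[4]=6
ecx=31|6=31
ebx=4+4=8
edi=7+3=10
cmp edi, 22  (cmp 10,22)
jne start: taken
eax=M[8]=10
ecx=31|10=31
ebx=8+4=12
edi=10+3=13
cmp edi, 22  (cmp 13,22)
jne start: taken
eax=M[12]=23
ecx=31|23=31
ebx=12+4=16
edi=13+3=16
cmp edi, 22  (cmp 16,22)
jne start: taken
eax=M[16]=24
ecx=31|24=31
ebx=16+4=20
edi=16+3=19
cmp edi, 22  (cmp 19,22)
jne start: taken
eax=M[20]=2
ecx=31|2=31
ebx=20+4=24
edi=19+3=22
cmp edi, 22  (cmp 22,22)
jne start: not taken
ecx=31-2=29
mov [4], eax → M[4]=2
halt.
Total executed instructions: 43.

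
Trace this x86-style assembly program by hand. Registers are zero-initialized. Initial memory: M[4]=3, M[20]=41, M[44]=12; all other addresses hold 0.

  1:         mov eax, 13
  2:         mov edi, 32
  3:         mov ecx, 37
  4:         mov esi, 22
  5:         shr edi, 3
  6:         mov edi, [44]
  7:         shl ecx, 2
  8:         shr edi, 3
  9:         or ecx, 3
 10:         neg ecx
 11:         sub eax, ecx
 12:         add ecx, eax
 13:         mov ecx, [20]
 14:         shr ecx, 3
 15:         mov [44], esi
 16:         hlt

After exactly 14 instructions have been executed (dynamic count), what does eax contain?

mov eax, 13 → eax=13
mov edi, 32 → edi=32
mov ecx, 37 → ecx=37
mov esi, 22 → esi=22
shr edi, 3 → edi=32>>3=4
mov edi, [44] → edi=M[44]=12
shl ecx, 2 → ecx=37<<2=148
shr edi, 3 → edi=12>>3=1
or ecx, 3 → ecx=148|3=151
neg ecx → ecx=-(151)=-151
sub eax, ecx → eax=13-(-151)=164
add ecx, eax → ecx=(-151)+164=13
mov ecx, [20] → ecx=M[20]=41
shr ecx, 3 → ecx=41>>3=5
After step 14: eax = 164.

164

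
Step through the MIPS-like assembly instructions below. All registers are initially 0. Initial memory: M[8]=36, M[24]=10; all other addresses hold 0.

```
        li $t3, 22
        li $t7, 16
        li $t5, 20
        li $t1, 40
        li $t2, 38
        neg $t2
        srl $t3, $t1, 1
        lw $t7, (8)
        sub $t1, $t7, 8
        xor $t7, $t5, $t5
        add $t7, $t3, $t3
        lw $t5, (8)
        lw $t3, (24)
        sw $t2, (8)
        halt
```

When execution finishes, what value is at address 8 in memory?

-38

li $t3, 22 → $t3=22
li $t7, 16 → $t7=16
li $t5, 20 → $t5=20
li $t1, 40 → $t1=40
li $t2, 38 → $t2=38
neg $t2 → $t2=-(38)=-38
srl $t3, $t1, 1 → $t3=40>>1=20
lw $t7, (8) → $t7=M[8]=36
sub $t1, $t7, 8 → $t1=36-8=28
xor $t7, $t5, $t5 → $t7=20^20=0
add $t7, $t3, $t3 → $t7=20+20=40
lw $t5, (8) → $t5=M[8]=36
lw $t3, (24) → $t3=M[24]=10
sw $t2, (8) → M[8]=-38
halt.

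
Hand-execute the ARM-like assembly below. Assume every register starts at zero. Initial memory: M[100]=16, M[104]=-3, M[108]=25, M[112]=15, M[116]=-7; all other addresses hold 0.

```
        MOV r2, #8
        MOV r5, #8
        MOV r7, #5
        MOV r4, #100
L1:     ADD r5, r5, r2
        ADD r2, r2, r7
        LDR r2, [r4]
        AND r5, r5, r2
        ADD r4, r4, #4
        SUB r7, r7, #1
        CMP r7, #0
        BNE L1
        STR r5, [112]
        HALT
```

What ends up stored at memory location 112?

17

r2=8
r5=8
r7=5
r4=100
r5=8+8=16
r2=8+5=13
r2=M[100]=16
r5=16&16=16
r4=100+4=104
r7=5-1=4
CMP r7, #0  (cmp 4,0)
BNE L1: taken
r5=16+16=32
r2=16+4=20
r2=M[104]=-3
r5=32&(-3)=32
r4=104+4=108
r7=4-1=3
CMP r7, #0  (cmp 3,0)
BNE L1: taken
r5=32+(-3)=29
r2=(-3)+3=0
r2=M[108]=25
r5=29&25=25
r4=108+4=112
r7=3-1=2
CMP r7, #0  (cmp 2,0)
BNE L1: taken
r5=25+25=50
r2=25+2=27
r2=M[112]=15
r5=50&15=2
r4=112+4=116
r7=2-1=1
CMP r7, #0  (cmp 1,0)
BNE L1: taken
r5=2+15=17
r2=15+1=16
r2=M[116]=-7
r5=17&(-7)=17
r4=116+4=120
r7=1-1=0
CMP r7, #0  (cmp 0,0)
BNE L1: not taken
STR r5, [112] → M[112]=17
halt.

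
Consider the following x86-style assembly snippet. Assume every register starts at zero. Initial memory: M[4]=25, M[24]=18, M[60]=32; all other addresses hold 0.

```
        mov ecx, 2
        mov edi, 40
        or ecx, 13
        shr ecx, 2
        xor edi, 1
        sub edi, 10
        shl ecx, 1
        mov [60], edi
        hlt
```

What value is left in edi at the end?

after mov ecx, 2: ecx=2
after mov edi, 40: edi=40
after or ecx, 13: ecx=2|13=15
after shr ecx, 2: ecx=15>>2=3
after xor edi, 1: edi=40^1=41
after sub edi, 10: edi=41-10=31
after shl ecx, 1: ecx=3<<1=6
mov [60], edi → M[60]=31
halt.

31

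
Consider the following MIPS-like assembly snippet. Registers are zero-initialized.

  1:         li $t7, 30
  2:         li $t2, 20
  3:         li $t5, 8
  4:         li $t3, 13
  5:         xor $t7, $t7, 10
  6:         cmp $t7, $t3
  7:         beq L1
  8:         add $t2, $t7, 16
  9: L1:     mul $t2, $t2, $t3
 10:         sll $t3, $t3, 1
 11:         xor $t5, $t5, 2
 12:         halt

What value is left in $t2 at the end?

468

li $t7, 30 → $t7=30
li $t2, 20 → $t2=20
li $t5, 8 → $t5=8
li $t3, 13 → $t3=13
xor $t7, $t7, 10 → $t7=30^10=20
cmp $t7, $t3  (cmp 20,13)
beq L1: not taken
add $t2, $t7, 16 → $t2=20+16=36
mul $t2, $t2, $t3 → $t2=36*13=468
sll $t3, $t3, 1 → $t3=13<<1=26
xor $t5, $t5, 2 → $t5=8^2=10
halt.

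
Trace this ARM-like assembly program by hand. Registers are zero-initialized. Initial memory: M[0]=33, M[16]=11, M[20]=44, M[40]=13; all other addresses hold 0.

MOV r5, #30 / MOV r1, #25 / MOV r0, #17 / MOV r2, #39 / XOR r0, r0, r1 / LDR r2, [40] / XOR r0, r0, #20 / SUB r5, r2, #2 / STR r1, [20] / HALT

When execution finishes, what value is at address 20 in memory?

MOV r5, #30 → r5=30
MOV r1, #25 → r1=25
MOV r0, #17 → r0=17
MOV r2, #39 → r2=39
XOR r0, r0, r1 → r0=17^25=8
LDR r2, [40] → r2=M[40]=13
XOR r0, r0, #20 → r0=8^20=28
SUB r5, r2, #2 → r5=13-2=11
STR r1, [20] → M[20]=25
halt.

25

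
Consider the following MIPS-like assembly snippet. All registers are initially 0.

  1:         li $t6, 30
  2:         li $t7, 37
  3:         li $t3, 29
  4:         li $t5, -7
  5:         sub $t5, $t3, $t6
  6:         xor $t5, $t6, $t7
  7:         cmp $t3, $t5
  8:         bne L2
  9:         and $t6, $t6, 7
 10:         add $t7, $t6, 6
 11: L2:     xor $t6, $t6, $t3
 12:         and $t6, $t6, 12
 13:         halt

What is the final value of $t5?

li $t6, 30 → $t6=30
li $t7, 37 → $t7=37
li $t3, 29 → $t3=29
li $t5, -7 → $t5=-7
sub $t5, $t3, $t6 → $t5=29-30=-1
xor $t5, $t6, $t7 → $t5=30^37=59
cmp $t3, $t5  (cmp 29,59)
bne L2: taken
xor $t6, $t6, $t3 → $t6=30^29=3
and $t6, $t6, 12 → $t6=3&12=0
halt.

59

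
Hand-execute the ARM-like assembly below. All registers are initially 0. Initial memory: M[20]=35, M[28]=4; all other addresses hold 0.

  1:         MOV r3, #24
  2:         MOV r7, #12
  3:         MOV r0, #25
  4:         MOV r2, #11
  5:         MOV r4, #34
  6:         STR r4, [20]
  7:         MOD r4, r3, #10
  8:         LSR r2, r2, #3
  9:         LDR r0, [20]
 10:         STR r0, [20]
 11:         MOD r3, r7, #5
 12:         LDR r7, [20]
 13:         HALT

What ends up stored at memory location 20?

MOV r3, #24 → r3=24
MOV r7, #12 → r7=12
MOV r0, #25 → r0=25
MOV r2, #11 → r2=11
MOV r4, #34 → r4=34
STR r4, [20] → M[20]=34
MOD r4, r3, #10 → r4=24%10=4
LSR r2, r2, #3 → r2=11>>3=1
LDR r0, [20] → r0=M[20]=34
STR r0, [20] → M[20]=34
MOD r3, r7, #5 → r3=12%5=2
LDR r7, [20] → r7=M[20]=34
halt.

34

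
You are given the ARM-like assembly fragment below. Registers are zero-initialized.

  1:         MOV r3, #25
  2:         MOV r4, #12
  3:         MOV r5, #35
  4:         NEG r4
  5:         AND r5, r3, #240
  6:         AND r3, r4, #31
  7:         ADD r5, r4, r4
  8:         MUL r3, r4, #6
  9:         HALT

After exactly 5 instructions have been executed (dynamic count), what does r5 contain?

after MOV r3, #25: r3=25
after MOV r4, #12: r4=12
after MOV r5, #35: r5=35
after NEG r4: r4=-(12)=-12
after AND r5, r3, #240: r5=25&240=16
After step 5: r5 = 16.

16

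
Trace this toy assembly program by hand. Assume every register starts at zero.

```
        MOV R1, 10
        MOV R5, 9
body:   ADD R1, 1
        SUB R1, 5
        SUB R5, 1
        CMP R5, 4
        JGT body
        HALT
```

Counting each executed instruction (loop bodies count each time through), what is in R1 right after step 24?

-10

after MOV R1, 10: R1=10
after MOV R5, 9: R5=9
after ADD R1, 1: R1=10+1=11
after SUB R1, 5: R1=11-5=6
after SUB R5, 1: R5=9-1=8
CMP R5, 4  (cmp 8,4)
JGT body: taken
after ADD R1, 1: R1=6+1=7
after SUB R1, 5: R1=7-5=2
after SUB R5, 1: R5=8-1=7
CMP R5, 4  (cmp 7,4)
JGT body: taken
after ADD R1, 1: R1=2+1=3
after SUB R1, 5: R1=3-5=-2
after SUB R5, 1: R5=7-1=6
CMP R5, 4  (cmp 6,4)
JGT body: taken
after ADD R1, 1: R1=(-2)+1=-1
after SUB R1, 5: R1=(-1)-5=-6
after SUB R5, 1: R5=6-1=5
CMP R5, 4  (cmp 5,4)
JGT body: taken
after ADD R1, 1: R1=(-6)+1=-5
after SUB R1, 5: R1=(-5)-5=-10
After step 24: R1 = -10.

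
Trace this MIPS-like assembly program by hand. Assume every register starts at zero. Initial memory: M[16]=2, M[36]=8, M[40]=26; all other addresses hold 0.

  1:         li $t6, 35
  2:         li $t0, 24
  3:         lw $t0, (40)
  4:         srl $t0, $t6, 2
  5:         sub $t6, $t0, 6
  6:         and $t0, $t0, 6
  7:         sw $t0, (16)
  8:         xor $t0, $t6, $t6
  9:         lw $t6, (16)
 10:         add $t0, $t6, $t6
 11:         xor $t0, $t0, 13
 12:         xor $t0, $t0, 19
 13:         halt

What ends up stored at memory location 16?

0

li $t6, 35 → $t6=35
li $t0, 24 → $t0=24
lw $t0, (40) → $t0=M[40]=26
srl $t0, $t6, 2 → $t0=35>>2=8
sub $t6, $t0, 6 → $t6=8-6=2
and $t0, $t0, 6 → $t0=8&6=0
sw $t0, (16) → M[16]=0
xor $t0, $t6, $t6 → $t0=2^2=0
lw $t6, (16) → $t6=M[16]=0
add $t0, $t6, $t6 → $t0=0+0=0
xor $t0, $t0, 13 → $t0=0^13=13
xor $t0, $t0, 19 → $t0=13^19=30
halt.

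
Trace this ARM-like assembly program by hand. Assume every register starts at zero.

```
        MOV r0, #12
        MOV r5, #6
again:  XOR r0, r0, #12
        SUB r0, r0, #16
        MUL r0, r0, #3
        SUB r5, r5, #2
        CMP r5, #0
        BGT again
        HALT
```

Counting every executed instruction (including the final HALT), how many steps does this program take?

r0=12
r5=6
r0=12^12=0
r0=0-16=-16
r0=(-16)*3=-48
r5=6-2=4
CMP r5, #0  (cmp 4,0)
BGT again: taken
r0=(-48)^12=-36
r0=(-36)-16=-52
r0=(-52)*3=-156
r5=4-2=2
CMP r5, #0  (cmp 2,0)
BGT again: taken
r0=(-156)^12=-152
r0=(-152)-16=-168
r0=(-168)*3=-504
r5=2-2=0
CMP r5, #0  (cmp 0,0)
BGT again: not taken
halt.
Total executed instructions: 21.

21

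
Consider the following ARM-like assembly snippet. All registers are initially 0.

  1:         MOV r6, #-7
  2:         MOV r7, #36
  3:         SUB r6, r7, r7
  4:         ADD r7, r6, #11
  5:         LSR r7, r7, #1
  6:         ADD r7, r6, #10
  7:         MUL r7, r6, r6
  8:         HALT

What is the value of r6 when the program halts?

0

after MOV r6, #-7: r6=-7
after MOV r7, #36: r7=36
after SUB r6, r7, r7: r6=36-36=0
after ADD r7, r6, #11: r7=0+11=11
after LSR r7, r7, #1: r7=11>>1=5
after ADD r7, r6, #10: r7=0+10=10
after MUL r7, r6, r6: r7=0*0=0
halt.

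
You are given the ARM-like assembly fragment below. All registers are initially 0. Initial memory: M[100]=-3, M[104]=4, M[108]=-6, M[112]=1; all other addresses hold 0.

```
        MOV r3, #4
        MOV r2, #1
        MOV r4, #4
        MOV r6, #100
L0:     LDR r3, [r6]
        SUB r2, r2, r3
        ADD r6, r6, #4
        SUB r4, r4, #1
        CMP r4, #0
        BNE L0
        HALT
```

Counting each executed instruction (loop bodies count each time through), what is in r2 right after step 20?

6

MOV r3, #4 → r3=4
MOV r2, #1 → r2=1
MOV r4, #4 → r4=4
MOV r6, #100 → r6=100
LDR r3, [r6] → r3=M[100]=-3
SUB r2, r2, r3 → r2=1-(-3)=4
ADD r6, r6, #4 → r6=100+4=104
SUB r4, r4, #1 → r4=4-1=3
CMP r4, #0  (cmp 3,0)
BNE L0: taken
LDR r3, [r6] → r3=M[104]=4
SUB r2, r2, r3 → r2=4-4=0
ADD r6, r6, #4 → r6=104+4=108
SUB r4, r4, #1 → r4=3-1=2
CMP r4, #0  (cmp 2,0)
BNE L0: taken
LDR r3, [r6] → r3=M[108]=-6
SUB r2, r2, r3 → r2=0-(-6)=6
ADD r6, r6, #4 → r6=108+4=112
SUB r4, r4, #1 → r4=2-1=1
After step 20: r2 = 6.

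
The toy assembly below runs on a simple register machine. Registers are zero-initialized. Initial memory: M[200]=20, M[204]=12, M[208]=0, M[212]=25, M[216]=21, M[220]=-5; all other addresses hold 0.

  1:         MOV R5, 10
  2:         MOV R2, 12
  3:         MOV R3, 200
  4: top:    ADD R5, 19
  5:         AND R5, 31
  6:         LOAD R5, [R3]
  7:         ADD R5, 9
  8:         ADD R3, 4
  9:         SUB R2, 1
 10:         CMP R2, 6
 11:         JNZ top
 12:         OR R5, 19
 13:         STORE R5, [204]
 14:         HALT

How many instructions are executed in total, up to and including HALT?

54

after MOV R5, 10: R5=10
after MOV R2, 12: R2=12
after MOV R3, 200: R3=200
after ADD R5, 19: R5=10+19=29
after AND R5, 31: R5=29&31=29
after LOAD R5, [R3]: R5=M[200]=20
after ADD R5, 9: R5=20+9=29
after ADD R3, 4: R3=200+4=204
after SUB R2, 1: R2=12-1=11
CMP R2, 6  (cmp 11,6)
JNZ top: taken
after ADD R5, 19: R5=29+19=48
after AND R5, 31: R5=48&31=16
after LOAD R5, [R3]: R5=M[204]=12
after ADD R5, 9: R5=12+9=21
after ADD R3, 4: R3=204+4=208
after SUB R2, 1: R2=11-1=10
CMP R2, 6  (cmp 10,6)
JNZ top: taken
after ADD R5, 19: R5=21+19=40
after AND R5, 31: R5=40&31=8
after LOAD R5, [R3]: R5=M[208]=0
after ADD R5, 9: R5=0+9=9
after ADD R3, 4: R3=208+4=212
after SUB R2, 1: R2=10-1=9
CMP R2, 6  (cmp 9,6)
JNZ top: taken
after ADD R5, 19: R5=9+19=28
after AND R5, 31: R5=28&31=28
after LOAD R5, [R3]: R5=M[212]=25
after ADD R5, 9: R5=25+9=34
after ADD R3, 4: R3=212+4=216
after SUB R2, 1: R2=9-1=8
CMP R2, 6  (cmp 8,6)
JNZ top: taken
after ADD R5, 19: R5=34+19=53
after AND R5, 31: R5=53&31=21
after LOAD R5, [R3]: R5=M[216]=21
after ADD R5, 9: R5=21+9=30
after ADD R3, 4: R3=216+4=220
after SUB R2, 1: R2=8-1=7
CMP R2, 6  (cmp 7,6)
JNZ top: taken
after ADD R5, 19: R5=30+19=49
after AND R5, 31: R5=49&31=17
after LOAD R5, [R3]: R5=M[220]=-5
after ADD R5, 9: R5=(-5)+9=4
after ADD R3, 4: R3=220+4=224
after SUB R2, 1: R2=7-1=6
CMP R2, 6  (cmp 6,6)
JNZ top: not taken
after OR R5, 19: R5=4|19=23
STORE R5, [204] → M[204]=23
halt.
Total executed instructions: 54.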